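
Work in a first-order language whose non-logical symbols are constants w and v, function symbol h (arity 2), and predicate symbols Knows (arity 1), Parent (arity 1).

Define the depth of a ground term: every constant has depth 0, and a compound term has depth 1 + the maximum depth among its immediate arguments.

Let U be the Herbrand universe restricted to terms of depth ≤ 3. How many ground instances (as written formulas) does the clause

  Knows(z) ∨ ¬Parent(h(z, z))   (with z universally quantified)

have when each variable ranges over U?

Ground terms of depth ≤ 3:
  If N_k denotes the number of depth-≤k ground terms, the 2 constants give N_0 = 2, and each function symbol of arity r contributes N_{k-1}^r new terms at level k: N_k = 2 + N_{k-1}^2.
  N_0 = 2
  N_1 = 2 + 2^2 = 6
  N_2 = 2 + 6^2 = 38
  N_3 = 2 + 38^2 = 1446
So there are 1446 ground terms available for substitution.
The variable z ranges independently over the available ground terms, and distinct assignments produce distinct instances.
Number of ground instances = 1446.

1446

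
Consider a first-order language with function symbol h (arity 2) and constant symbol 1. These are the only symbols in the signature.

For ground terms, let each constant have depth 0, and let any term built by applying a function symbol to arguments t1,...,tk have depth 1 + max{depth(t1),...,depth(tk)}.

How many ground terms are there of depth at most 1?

Count level by level. With function symbols h/2, the terms of depth ≤ k are the 1 constant together with each function applied to depth-≤(k−1) tuples, so N_k = 1 + N_{k-1}^2.
N_0 = 1
N_1 = 1 + 1^2 = 2
Explicitly: 1, h(1, 1).

2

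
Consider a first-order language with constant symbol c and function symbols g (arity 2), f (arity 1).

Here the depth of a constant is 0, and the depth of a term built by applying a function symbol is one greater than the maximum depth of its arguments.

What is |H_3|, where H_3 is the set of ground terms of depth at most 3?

183

Let N_k = |{terms of depth ≤ k}|. Then N_0 = 1 and N_k = 1 + N_{k-1}^2 + N_{k-1} for k ≥ 1 (one summand per function symbol, arity giving the exponent).
N_0 = 1
N_1 = 1 + 1^2 + 1 = 3
N_2 = 1 + 3^2 + 3 = 13
N_3 = 1 + 13^2 + 13 = 183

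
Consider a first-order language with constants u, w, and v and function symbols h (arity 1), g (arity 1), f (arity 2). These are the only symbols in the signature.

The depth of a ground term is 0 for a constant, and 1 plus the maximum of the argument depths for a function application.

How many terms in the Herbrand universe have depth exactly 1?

15

If N_k denotes the number of depth-≤k ground terms, the 3 constants give N_0 = 3, and each function symbol of arity r contributes N_{k-1}^r new terms at level k: N_k = 3 + N_{k-1} + N_{k-1} + N_{k-1}^2.
N_0 = 3
N_1 = 3 + 3 + 3 + 3^2 = 18
Terms of depth exactly 1: N_1 − N_0 = 18 − 3 = 15.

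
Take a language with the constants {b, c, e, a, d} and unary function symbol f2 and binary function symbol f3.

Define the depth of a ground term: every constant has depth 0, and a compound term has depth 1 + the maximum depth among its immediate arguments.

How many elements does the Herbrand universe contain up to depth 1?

Write N_k for the number of ground terms of depth ≤ k. A term of depth ≤ k is either a constant or a function symbol applied to arguments of depth ≤ k−1, so N_k = 5 + N_{k-1} + N_{k-1}^2.
N_0 = 5
N_1 = 5 + 5 + 5^2 = 35

35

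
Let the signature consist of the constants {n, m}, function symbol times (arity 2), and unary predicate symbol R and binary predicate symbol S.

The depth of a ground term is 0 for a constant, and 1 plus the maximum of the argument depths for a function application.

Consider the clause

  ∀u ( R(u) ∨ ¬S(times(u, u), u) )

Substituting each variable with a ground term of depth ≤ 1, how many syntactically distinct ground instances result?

Ground terms of depth ≤ 1:
  Write N_k for the number of ground terms of depth ≤ k. A term of depth ≤ k is either a constant or a function symbol applied to arguments of depth ≤ k−1, so N_k = 2 + N_{k-1}^2.
  N_0 = 2
  N_1 = 2 + 2^2 = 6
  Explicitly: n, m, times(n, n), times(n, m), times(m, n), times(m, m).
So there are 6 ground terms available for substitution.
The variable u ranges independently over the available ground terms, and distinct assignments produce distinct instances.
Number of ground instances = 6.

6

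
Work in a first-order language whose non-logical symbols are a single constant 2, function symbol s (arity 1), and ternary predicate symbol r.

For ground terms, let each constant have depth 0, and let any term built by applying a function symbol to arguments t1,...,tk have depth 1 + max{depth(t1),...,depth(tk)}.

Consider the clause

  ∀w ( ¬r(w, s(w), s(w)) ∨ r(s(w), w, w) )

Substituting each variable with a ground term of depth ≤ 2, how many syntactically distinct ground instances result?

3

Ground terms of depth ≤ 2:
  Let N_k count ground terms of depth at most k. Each non-constant term of depth ≤ k is some function symbol applied to depth-≤(k−1) arguments, giving N_k = 1 + N_{k-1}.
  N_0 = 1
  N_1 = 1 + 1 = 2
  N_2 = 1 + 2 = 3
  Explicitly: 2, s(2), s(s(2)).
So there are 3 ground terms available for substitution.
There is 1 variable to instantiate (w),  occurring in at least one literal, so different choices give different ground instances.
Number of ground instances = 3.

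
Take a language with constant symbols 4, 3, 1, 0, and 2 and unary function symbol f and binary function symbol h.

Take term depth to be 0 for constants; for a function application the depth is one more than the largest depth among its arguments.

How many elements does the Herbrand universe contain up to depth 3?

Count level by level. With function symbols f/1, h/2, the terms of depth ≤ k are the 5 constants together with each function applied to depth-≤(k−1) tuples, so N_k = 5 + N_{k-1} + N_{k-1}^2.
N_0 = 5
N_1 = 5 + 5 + 5^2 = 35
N_2 = 5 + 35 + 35^2 = 1265
N_3 = 5 + 1265 + 1265^2 = 1601495

1601495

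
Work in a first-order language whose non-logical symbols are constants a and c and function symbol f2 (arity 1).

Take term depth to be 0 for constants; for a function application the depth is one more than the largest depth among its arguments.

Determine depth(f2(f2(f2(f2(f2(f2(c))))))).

depth(f2(c)) = 1 + depth(c) = 1 + 0 = 1
depth(f2(f2(c))) = 1 + depth(f2(c)) = 1 + 1 = 2
depth(f2(f2(f2(c)))) = 1 + depth(f2(f2(c))) = 1 + 2 = 3
depth(f2(f2(f2(f2(c))))) = 1 + depth(f2(f2(f2(c)))) = 1 + 3 = 4
depth(f2(f2(f2(f2(f2(c)))))) = 1 + depth(f2(f2(f2(f2(c))))) = 1 + 4 = 5
depth(f2(f2(f2(f2(f2(f2(c))))))) = 1 + depth(f2(f2(f2(f2(f2(c)))))) = 1 + 5 = 6

6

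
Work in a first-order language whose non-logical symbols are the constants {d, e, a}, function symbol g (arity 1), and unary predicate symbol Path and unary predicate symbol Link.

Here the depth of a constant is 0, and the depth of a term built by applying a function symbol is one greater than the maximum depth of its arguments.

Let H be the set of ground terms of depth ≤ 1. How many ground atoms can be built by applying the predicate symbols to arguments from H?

First count ground terms of depth ≤ 1.
Let N_k count ground terms of depth at most k. Each non-constant term of depth ≤ k is some function symbol applied to depth-≤(k−1) arguments, giving N_k = 3 + N_{k-1}.
N_0 = 3
N_1 = 3 + 3 = 6
So |H| = 6.
Ground atoms are formed by filling each argument slot of a predicate with a term from H, so an r-ary predicate gives |H|^r atoms:
  Path: 6;  Link: 6
Total ground atoms: 6 + 6 = 12.

12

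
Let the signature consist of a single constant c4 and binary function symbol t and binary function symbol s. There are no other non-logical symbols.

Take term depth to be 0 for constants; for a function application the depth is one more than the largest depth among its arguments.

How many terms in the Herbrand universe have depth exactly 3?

704

Write N_k for the number of ground terms of depth ≤ k. A term of depth ≤ k is either a constant or a function symbol applied to arguments of depth ≤ k−1, so N_k = 1 + N_{k-1}^2 + N_{k-1}^2.
N_0 = 1
N_1 = 1 + 1^2 + 1^2 = 3
N_2 = 1 + 3^2 + 3^2 = 19
N_3 = 1 + 19^2 + 19^2 = 723
Terms of depth exactly 3: N_3 − N_2 = 723 − 19 = 704.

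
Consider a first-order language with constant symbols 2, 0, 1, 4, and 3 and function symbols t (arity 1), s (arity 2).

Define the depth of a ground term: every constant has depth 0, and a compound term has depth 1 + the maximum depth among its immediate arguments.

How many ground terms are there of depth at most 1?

Let N_k count ground terms of depth at most k. Each non-constant term of depth ≤ k is some function symbol applied to depth-≤(k−1) arguments, giving N_k = 5 + N_{k-1} + N_{k-1}^2.
N_0 = 5
N_1 = 5 + 5 + 5^2 = 35

35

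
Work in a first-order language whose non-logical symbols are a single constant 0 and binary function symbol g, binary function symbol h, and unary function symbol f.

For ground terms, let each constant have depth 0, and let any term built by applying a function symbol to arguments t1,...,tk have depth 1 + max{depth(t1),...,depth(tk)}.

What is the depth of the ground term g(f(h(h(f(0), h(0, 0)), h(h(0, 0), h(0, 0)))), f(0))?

5

depth(f(0)) = 1 + depth(0) = 1 + 0 = 1
depth(h(0, 0)) = 1 + max(0, 0) = 1
depth(h(f(0), h(0, 0))) = 1 + max(1, 1) = 2
depth(h(h(0, 0), h(0, 0))) = 1 + max(1, 1) = 2
depth(h(h(f(0), h(0, 0)), h(h(0, 0), h(0, 0)))) = 1 + max(2, 2) = 3
depth(f(h(h(f(0), h(0, 0)), h(h(0, 0), h(0, 0))))) = 1 + depth(h(h(f(0), h(0, 0)), h(h(0, 0), h(0, 0)))) = 1 + 3 = 4
depth(g(f(h(h(f(0), h(0, 0)), h(h(0, 0), h(0, 0)))), f(0))) = 1 + max(4, 1) = 5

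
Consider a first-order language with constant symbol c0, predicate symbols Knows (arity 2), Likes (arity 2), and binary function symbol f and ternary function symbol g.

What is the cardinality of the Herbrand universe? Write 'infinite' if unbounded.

infinite

The signature has at least one function symbol (f, arity 2) and at least one constant (c0).
Iterating f gives infinitely many distinct ground terms: c0, f(c0, c0), f(f(c0, c0), f(c0, c0)), ...
So the Herbrand universe is infinite.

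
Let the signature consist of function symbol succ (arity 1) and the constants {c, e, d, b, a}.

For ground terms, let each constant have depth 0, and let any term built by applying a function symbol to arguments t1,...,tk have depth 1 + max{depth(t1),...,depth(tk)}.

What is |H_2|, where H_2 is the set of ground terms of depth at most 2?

Let N_k count ground terms of depth at most k. Each non-constant term of depth ≤ k is some function symbol applied to depth-≤(k−1) arguments, giving N_k = 5 + N_{k-1}.
N_0 = 5
N_1 = 5 + 5 = 10
N_2 = 5 + 10 = 15

15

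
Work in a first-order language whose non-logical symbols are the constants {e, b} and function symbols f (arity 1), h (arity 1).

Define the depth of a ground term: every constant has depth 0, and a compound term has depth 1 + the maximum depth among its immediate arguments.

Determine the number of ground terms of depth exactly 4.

Count level by level. With function symbols f/1, h/1, the terms of depth ≤ k are the 2 constants together with each function applied to depth-≤(k−1) tuples, so N_k = 2 + N_{k-1} + N_{k-1}.
N_0 = 2
N_1 = 2 + 2 + 2 = 6
N_2 = 2 + 6 + 6 = 14
N_3 = 2 + 14 + 14 = 30
N_4 = 2 + 30 + 30 = 62
Terms of depth exactly 4: N_4 − N_3 = 62 − 30 = 32.

32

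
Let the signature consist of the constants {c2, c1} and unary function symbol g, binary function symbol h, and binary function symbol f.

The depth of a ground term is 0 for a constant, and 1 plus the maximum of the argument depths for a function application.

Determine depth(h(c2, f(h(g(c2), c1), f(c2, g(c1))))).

4

depth(g(c2)) = 1 + depth(c2) = 1 + 0 = 1
depth(h(g(c2), c1)) = 1 + max(1, 0) = 2
depth(g(c1)) = 1 + depth(c1) = 1 + 0 = 1
depth(f(c2, g(c1))) = 1 + max(0, 1) = 2
depth(f(h(g(c2), c1), f(c2, g(c1)))) = 1 + max(2, 2) = 3
depth(h(c2, f(h(g(c2), c1), f(c2, g(c1))))) = 1 + max(0, 3) = 4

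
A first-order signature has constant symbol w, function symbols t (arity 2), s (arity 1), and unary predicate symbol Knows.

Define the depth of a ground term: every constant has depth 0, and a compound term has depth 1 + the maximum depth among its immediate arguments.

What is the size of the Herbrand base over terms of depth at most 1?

First count ground terms of depth ≤ 1.
Let N_k = |{terms of depth ≤ k}|. Then N_0 = 1 and N_k = 1 + N_{k-1}^2 + N_{k-1} for k ≥ 1 (one summand per function symbol, arity giving the exponent).
N_0 = 1
N_1 = 1 + 1^2 + 1 = 3
Explicitly: w, t(w, w), s(w).
So |H| = 3.
A ground atom is a predicate applied to a tuple of terms from H, so the count is the sum over predicates of |H|^arity:
  Knows: 3
Total ground atoms: 3.

3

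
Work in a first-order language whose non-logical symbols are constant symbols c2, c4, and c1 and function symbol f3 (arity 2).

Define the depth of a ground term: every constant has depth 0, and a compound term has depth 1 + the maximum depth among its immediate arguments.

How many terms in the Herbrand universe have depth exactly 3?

21465

Let N_k = |{terms of depth ≤ k}|. Then N_0 = 3 and N_k = 3 + N_{k-1}^2 for k ≥ 1 (one summand per function symbol, arity giving the exponent).
N_0 = 3
N_1 = 3 + 3^2 = 12
N_2 = 3 + 12^2 = 147
N_3 = 3 + 147^2 = 21612
Terms of depth exactly 3: N_3 − N_2 = 21612 − 147 = 21465.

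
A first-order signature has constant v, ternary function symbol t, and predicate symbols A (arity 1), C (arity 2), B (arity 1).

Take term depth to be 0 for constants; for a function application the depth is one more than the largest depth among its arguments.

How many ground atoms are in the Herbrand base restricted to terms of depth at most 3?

534360

First count ground terms of depth ≤ 3.
Let N_k count ground terms of depth at most k. Each non-constant term of depth ≤ k is some function symbol applied to depth-≤(k−1) arguments, giving N_k = 1 + N_{k-1}^3.
N_0 = 1
N_1 = 1 + 1^3 = 2
N_2 = 1 + 2^3 = 9
N_3 = 1 + 9^3 = 730
So |H| = 730.
Ground atoms are formed by filling each argument slot of a predicate with a term from H, so an r-ary predicate gives |H|^r atoms:
  A: 730;  C: 730^2 = 532900;  B: 730
Total ground atoms: 730 + 532900 + 730 = 534360.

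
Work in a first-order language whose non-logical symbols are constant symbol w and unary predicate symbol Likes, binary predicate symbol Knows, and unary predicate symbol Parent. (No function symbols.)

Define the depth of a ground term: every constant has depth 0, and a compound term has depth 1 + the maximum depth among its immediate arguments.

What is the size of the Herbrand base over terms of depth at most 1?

First count ground terms of depth ≤ 1.
With no function symbols every ground term is a constant, so there is exactly 1 ground term at every depth bound.
N_0 = 1
N_1 = 1
Explicitly: w.
So |H| = 1.
Each predicate of arity r yields |H|^r ground atoms (one per choice of an r-tuple from H):
  Likes: 1;  Knows: 1^2 = 1;  Parent: 1
Total ground atoms: 1 + 1 + 1 = 3.

3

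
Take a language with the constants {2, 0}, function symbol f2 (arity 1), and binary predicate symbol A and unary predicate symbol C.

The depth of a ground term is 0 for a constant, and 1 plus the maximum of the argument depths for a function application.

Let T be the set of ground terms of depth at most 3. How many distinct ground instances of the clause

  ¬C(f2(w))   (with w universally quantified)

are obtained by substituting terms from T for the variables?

Ground terms of depth ≤ 3:
  Let N_k = |{terms of depth ≤ k}|. Then N_0 = 2 and N_k = 2 + N_{k-1} for k ≥ 1 (one summand per function symbol, arity giving the exponent).
  N_0 = 2
  N_1 = 2 + 2 = 4
  N_2 = 2 + 4 = 6
  N_3 = 2 + 6 = 8
  Explicitly: 2, 0, f2(2), f2(0), f2(f2(2)), f2(f2(0)), f2(f2(f2(2))), f2(f2(f2(0))).
So there are 8 ground terms available for substitution.
The body mentions the single quantified variable w; since ground terms form a free algebra, no two substitutions collapse to the same formula.
Number of ground instances = 8.

8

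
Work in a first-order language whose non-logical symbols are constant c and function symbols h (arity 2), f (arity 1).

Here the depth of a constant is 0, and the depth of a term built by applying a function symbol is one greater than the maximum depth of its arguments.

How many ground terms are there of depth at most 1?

3

Let N_k = |{terms of depth ≤ k}|. Then N_0 = 1 and N_k = 1 + N_{k-1}^2 + N_{k-1} for k ≥ 1 (one summand per function symbol, arity giving the exponent).
N_0 = 1
N_1 = 1 + 1^2 + 1 = 3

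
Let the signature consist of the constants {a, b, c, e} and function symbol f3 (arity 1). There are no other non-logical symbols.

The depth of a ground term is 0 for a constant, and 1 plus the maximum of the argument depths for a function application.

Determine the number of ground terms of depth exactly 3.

4

Count level by level. With function symbols f3/1, the terms of depth ≤ k are the 4 constants together with each function applied to depth-≤(k−1) tuples, so N_k = 4 + N_{k-1}.
N_0 = 4
N_1 = 4 + 4 = 8
N_2 = 4 + 8 = 12
N_3 = 4 + 12 = 16
Terms of depth exactly 3: N_3 − N_2 = 16 − 12 = 4.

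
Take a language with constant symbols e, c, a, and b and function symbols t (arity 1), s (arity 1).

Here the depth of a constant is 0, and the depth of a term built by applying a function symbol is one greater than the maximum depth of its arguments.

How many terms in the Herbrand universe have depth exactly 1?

8

Let N_k = |{terms of depth ≤ k}|. Then N_0 = 4 and N_k = 4 + N_{k-1} + N_{k-1} for k ≥ 1 (one summand per function symbol, arity giving the exponent).
N_0 = 4
N_1 = 4 + 4 + 4 = 12
Terms of depth exactly 1: N_1 − N_0 = 12 − 4 = 8.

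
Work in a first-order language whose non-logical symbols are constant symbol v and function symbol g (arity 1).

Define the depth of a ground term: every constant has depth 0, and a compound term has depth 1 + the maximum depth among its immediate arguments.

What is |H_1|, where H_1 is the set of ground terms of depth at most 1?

Let N_k count ground terms of depth at most k. Each non-constant term of depth ≤ k is some function symbol applied to depth-≤(k−1) arguments, giving N_k = 1 + N_{k-1}.
N_0 = 1
N_1 = 1 + 1 = 2
Explicitly: v, g(v).

2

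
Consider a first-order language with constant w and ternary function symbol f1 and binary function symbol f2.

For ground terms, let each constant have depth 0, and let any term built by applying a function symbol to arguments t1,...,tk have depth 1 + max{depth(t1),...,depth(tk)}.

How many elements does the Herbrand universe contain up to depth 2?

Write N_k for the number of ground terms of depth ≤ k. A term of depth ≤ k is either a constant or a function symbol applied to arguments of depth ≤ k−1, so N_k = 1 + N_{k-1}^3 + N_{k-1}^2.
N_0 = 1
N_1 = 1 + 1^3 + 1^2 = 3
N_2 = 1 + 3^3 + 3^2 = 37

37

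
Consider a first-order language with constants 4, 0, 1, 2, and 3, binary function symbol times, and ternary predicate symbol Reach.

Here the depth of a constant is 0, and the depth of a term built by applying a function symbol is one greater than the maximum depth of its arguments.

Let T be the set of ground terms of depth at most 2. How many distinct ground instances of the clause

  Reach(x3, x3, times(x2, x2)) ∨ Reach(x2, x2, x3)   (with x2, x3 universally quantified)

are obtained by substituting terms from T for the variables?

819025

Ground terms of depth ≤ 2:
  Write N_k for the number of ground terms of depth ≤ k. A term of depth ≤ k is either a constant or a function symbol applied to arguments of depth ≤ k−1, so N_k = 5 + N_{k-1}^2.
  N_0 = 5
  N_1 = 5 + 5^2 = 30
  N_2 = 5 + 30^2 = 905
So there are 905 ground terms available for substitution.
The body mentions every one of the 2 quantified variables; since ground terms form a free algebra, no two substitutions collapse to the same formula.
Number of ground instances = 905^2 = 819025.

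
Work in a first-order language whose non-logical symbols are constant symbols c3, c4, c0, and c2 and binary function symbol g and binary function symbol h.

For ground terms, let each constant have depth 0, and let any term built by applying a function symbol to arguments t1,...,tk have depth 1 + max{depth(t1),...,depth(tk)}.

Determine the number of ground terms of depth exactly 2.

2560

Write N_k for the number of ground terms of depth ≤ k. A term of depth ≤ k is either a constant or a function symbol applied to arguments of depth ≤ k−1, so N_k = 4 + N_{k-1}^2 + N_{k-1}^2.
N_0 = 4
N_1 = 4 + 4^2 + 4^2 = 36
N_2 = 4 + 36^2 + 36^2 = 2596
Terms of depth exactly 2: N_2 − N_1 = 2596 − 36 = 2560.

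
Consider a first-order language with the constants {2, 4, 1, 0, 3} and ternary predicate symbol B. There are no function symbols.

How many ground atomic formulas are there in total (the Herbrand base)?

125

With no function symbols, the Herbrand universe is just the 5 constants.
Ground atoms per predicate: B: 5^3 = 125.
Herbrand base size = 125 = 125.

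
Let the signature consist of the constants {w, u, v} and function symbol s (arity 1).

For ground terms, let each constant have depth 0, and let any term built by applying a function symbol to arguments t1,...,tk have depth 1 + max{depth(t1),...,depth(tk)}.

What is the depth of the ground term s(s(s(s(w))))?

4

depth(s(w)) = 1 + depth(w) = 1 + 0 = 1
depth(s(s(w))) = 1 + depth(s(w)) = 1 + 1 = 2
depth(s(s(s(w)))) = 1 + depth(s(s(w))) = 1 + 2 = 3
depth(s(s(s(s(w))))) = 1 + depth(s(s(s(w)))) = 1 + 3 = 4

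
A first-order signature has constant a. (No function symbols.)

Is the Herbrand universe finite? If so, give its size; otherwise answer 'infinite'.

1

There are no function symbols, so the only ground term is the single constant.
The Herbrand universe is {a}, finite with 1 element.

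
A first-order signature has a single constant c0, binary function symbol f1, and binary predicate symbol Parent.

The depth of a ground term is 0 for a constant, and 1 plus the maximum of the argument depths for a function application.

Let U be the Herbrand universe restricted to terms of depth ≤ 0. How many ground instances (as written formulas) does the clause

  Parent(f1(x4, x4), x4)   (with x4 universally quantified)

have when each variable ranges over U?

Ground terms of depth ≤ 0:
  Write N_k for the number of ground terms of depth ≤ k. A term of depth ≤ k is either a constant or a function symbol applied to arguments of depth ≤ k−1, so N_k = 1 + N_{k-1}^2.
  N_0 = 1
  Explicitly: c0.
So there is exactly 1 ground term available for substitution.
The body mentions the single quantified variable x4; since ground terms form a free algebra, no two substitutions collapse to the same formula.
Number of ground instances = 1.

1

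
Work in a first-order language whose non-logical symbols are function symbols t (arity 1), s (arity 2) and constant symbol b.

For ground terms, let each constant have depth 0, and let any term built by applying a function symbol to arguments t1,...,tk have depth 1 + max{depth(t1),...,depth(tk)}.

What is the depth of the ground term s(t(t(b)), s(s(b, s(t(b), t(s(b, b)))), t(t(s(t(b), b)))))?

6

depth(t(b)) = 1 + depth(b) = 1 + 0 = 1
depth(t(t(b))) = 1 + depth(t(b)) = 1 + 1 = 2
depth(s(b, b)) = 1 + max(0, 0) = 1
depth(t(s(b, b))) = 1 + depth(s(b, b)) = 1 + 1 = 2
depth(s(t(b), t(s(b, b)))) = 1 + max(1, 2) = 3
depth(s(b, s(t(b), t(s(b, b))))) = 1 + max(0, 3) = 4
depth(s(t(b), b)) = 1 + max(1, 0) = 2
depth(t(s(t(b), b))) = 1 + depth(s(t(b), b)) = 1 + 2 = 3
depth(t(t(s(t(b), b)))) = 1 + depth(t(s(t(b), b))) = 1 + 3 = 4
depth(s(s(b, s(t(b), t(s(b, b)))), t(t(s(t(b), b))))) = 1 + max(4, 4) = 5
depth(s(t(t(b)), s(s(b, s(t(b), t(s(b, b)))), t(t(s(t(b), b)))))) = 1 + max(2, 5) = 6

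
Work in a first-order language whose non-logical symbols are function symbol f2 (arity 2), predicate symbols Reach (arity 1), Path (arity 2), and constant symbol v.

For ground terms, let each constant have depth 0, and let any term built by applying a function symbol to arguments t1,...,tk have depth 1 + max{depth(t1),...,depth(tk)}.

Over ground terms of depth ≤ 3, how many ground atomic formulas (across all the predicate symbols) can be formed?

702

First count ground terms of depth ≤ 3.
Count level by level. With function symbols f2/2, the terms of depth ≤ k are the 1 constant together with each function applied to depth-≤(k−1) tuples, so N_k = 1 + N_{k-1}^2.
N_0 = 1
N_1 = 1 + 1^2 = 2
N_2 = 1 + 2^2 = 5
N_3 = 1 + 5^2 = 26
So |H| = 26.
A ground atom is a predicate applied to a tuple of terms from H, so the count is the sum over predicates of |H|^arity:
  Reach: 26;  Path: 26^2 = 676
Total ground atoms: 26 + 676 = 702.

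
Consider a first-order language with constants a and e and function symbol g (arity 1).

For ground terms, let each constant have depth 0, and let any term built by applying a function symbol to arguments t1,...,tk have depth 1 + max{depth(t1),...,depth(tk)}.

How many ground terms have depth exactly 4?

Write N_k for the number of ground terms of depth ≤ k. A term of depth ≤ k is either a constant or a function symbol applied to arguments of depth ≤ k−1, so N_k = 2 + N_{k-1}.
N_0 = 2
N_1 = 2 + 2 = 4
N_2 = 2 + 4 = 6
N_3 = 2 + 6 = 8
N_4 = 2 + 8 = 10
Terms of depth exactly 4: N_4 − N_3 = 10 − 8 = 2.

2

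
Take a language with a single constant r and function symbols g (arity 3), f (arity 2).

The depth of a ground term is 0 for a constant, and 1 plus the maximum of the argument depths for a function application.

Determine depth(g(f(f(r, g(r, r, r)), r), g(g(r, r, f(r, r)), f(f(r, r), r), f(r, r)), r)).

depth(g(r, r, r)) = 1 + max(0, 0, 0) = 1
depth(f(r, g(r, r, r))) = 1 + max(0, 1) = 2
depth(f(f(r, g(r, r, r)), r)) = 1 + max(2, 0) = 3
depth(f(r, r)) = 1 + max(0, 0) = 1
depth(g(r, r, f(r, r))) = 1 + max(0, 0, 1) = 2
depth(f(f(r, r), r)) = 1 + max(1, 0) = 2
depth(g(g(r, r, f(r, r)), f(f(r, r), r), f(r, r))) = 1 + max(2, 2, 1) = 3
depth(g(f(f(r, g(r, r, r)), r), g(g(r, r, f(r, r)), f(f(r, r), r), f(r, r)), r)) = 1 + max(3, 3, 0) = 4

4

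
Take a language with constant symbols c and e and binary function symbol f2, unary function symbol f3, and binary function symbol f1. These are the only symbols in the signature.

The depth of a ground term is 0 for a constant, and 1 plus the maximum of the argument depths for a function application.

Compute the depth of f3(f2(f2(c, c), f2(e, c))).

3

depth(f2(c, c)) = 1 + max(0, 0) = 1
depth(f2(e, c)) = 1 + max(0, 0) = 1
depth(f2(f2(c, c), f2(e, c))) = 1 + max(1, 1) = 2
depth(f3(f2(f2(c, c), f2(e, c)))) = 1 + depth(f2(f2(c, c), f2(e, c))) = 1 + 2 = 3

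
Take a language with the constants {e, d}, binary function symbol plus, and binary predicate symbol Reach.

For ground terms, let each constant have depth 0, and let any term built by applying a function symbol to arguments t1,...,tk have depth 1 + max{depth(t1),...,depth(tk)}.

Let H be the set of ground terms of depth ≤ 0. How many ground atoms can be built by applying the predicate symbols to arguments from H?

First count ground terms of depth ≤ 0.
Let N_k = |{terms of depth ≤ k}|. Then N_0 = 2 and N_k = 2 + N_{k-1}^2 for k ≥ 1 (one summand per function symbol, arity giving the exponent).
N_0 = 2
So |H| = 2.
For each predicate symbol, the number of ground atoms is |H| raised to its arity; summing:
  Reach: 2^2 = 4
Total ground atoms: 4.

4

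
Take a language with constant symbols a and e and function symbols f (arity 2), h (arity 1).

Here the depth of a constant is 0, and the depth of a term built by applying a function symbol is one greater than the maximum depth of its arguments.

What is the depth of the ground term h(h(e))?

2

depth(h(e)) = 1 + depth(e) = 1 + 0 = 1
depth(h(h(e))) = 1 + depth(h(e)) = 1 + 1 = 2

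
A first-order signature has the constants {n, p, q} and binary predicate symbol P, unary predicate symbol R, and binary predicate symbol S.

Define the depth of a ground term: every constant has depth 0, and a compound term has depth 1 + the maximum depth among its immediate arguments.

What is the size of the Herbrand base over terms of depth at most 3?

First count ground terms of depth ≤ 3.
With no function symbols every ground term is a constant, so there are exactly 3 ground terms at every depth bound.
N_0 = 3
N_1 = 3
N_2 = 3
N_3 = 3
Explicitly: n, p, q.
So |H| = 3.
Ground atoms are formed by filling each argument slot of a predicate with a term from H, so an r-ary predicate gives |H|^r atoms:
  P: 3^2 = 9;  R: 3;  S: 3^2 = 9
Total ground atoms: 9 + 3 + 9 = 21.

21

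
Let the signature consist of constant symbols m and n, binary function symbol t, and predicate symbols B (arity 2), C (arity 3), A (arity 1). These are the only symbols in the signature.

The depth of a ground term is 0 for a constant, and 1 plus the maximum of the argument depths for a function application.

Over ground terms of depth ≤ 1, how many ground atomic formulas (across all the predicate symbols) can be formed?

258

First count ground terms of depth ≤ 1.
Count level by level. With function symbols t/2, the terms of depth ≤ k are the 2 constants together with each function applied to depth-≤(k−1) tuples, so N_k = 2 + N_{k-1}^2.
N_0 = 2
N_1 = 2 + 2^2 = 6
Explicitly: m, n, t(m, m), t(m, n), t(n, m), t(n, n).
So |H| = 6.
A ground atom is a predicate applied to a tuple of terms from H, so the count is the sum over predicates of |H|^arity:
  B: 6^2 = 36;  C: 6^3 = 216;  A: 6
Total ground atoms: 36 + 216 + 6 = 258.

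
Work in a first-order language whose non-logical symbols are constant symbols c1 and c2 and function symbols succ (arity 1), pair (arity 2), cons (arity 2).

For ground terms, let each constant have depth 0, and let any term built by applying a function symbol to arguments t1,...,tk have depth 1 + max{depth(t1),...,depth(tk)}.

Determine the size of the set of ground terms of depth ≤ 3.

If N_k denotes the number of depth-≤k ground terms, the 2 constants give N_0 = 2, and each function symbol of arity r contributes N_{k-1}^r new terms at level k: N_k = 2 + N_{k-1} + N_{k-1}^2 + N_{k-1}^2.
N_0 = 2
N_1 = 2 + 2 + 2^2 + 2^2 = 12
N_2 = 2 + 12 + 12^2 + 12^2 = 302
N_3 = 2 + 302 + 302^2 + 302^2 = 182712

182712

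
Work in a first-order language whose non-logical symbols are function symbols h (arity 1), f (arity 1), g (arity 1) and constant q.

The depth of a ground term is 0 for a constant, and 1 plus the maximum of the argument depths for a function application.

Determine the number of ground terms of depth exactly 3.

27

If N_k denotes the number of depth-≤k ground terms, the 1 constant gives N_0 = 1, and each function symbol of arity r contributes N_{k-1}^r new terms at level k: N_k = 1 + N_{k-1} + N_{k-1} + N_{k-1}.
N_0 = 1
N_1 = 1 + 1 + 1 + 1 = 4
N_2 = 1 + 4 + 4 + 4 = 13
N_3 = 1 + 13 + 13 + 13 = 40
Terms of depth exactly 3: N_3 − N_2 = 40 − 13 = 27.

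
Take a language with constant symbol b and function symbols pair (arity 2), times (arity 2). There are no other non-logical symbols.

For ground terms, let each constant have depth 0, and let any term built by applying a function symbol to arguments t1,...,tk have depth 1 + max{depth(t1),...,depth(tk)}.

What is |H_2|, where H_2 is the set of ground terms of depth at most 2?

19

Let N_k count ground terms of depth at most k. Each non-constant term of depth ≤ k is some function symbol applied to depth-≤(k−1) arguments, giving N_k = 1 + N_{k-1}^2 + N_{k-1}^2.
N_0 = 1
N_1 = 1 + 1^2 + 1^2 = 3
N_2 = 1 + 3^2 + 3^2 = 19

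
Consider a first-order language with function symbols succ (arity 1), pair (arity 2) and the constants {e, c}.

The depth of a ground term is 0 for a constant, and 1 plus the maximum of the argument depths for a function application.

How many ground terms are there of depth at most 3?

5552

If N_k denotes the number of depth-≤k ground terms, the 2 constants give N_0 = 2, and each function symbol of arity r contributes N_{k-1}^r new terms at level k: N_k = 2 + N_{k-1} + N_{k-1}^2.
N_0 = 2
N_1 = 2 + 2 + 2^2 = 8
N_2 = 2 + 8 + 8^2 = 74
N_3 = 2 + 74 + 74^2 = 5552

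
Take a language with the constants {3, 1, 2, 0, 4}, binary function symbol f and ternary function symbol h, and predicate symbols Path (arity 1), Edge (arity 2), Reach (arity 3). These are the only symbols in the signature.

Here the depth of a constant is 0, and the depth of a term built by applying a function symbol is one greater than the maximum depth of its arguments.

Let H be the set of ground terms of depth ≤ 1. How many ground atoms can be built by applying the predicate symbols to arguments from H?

First count ground terms of depth ≤ 1.
Write N_k for the number of ground terms of depth ≤ k. A term of depth ≤ k is either a constant or a function symbol applied to arguments of depth ≤ k−1, so N_k = 5 + N_{k-1}^2 + N_{k-1}^3.
N_0 = 5
N_1 = 5 + 5^2 + 5^3 = 155
So |H| = 155.
Ground atoms are formed by filling each argument slot of a predicate with a term from H, so an r-ary predicate gives |H|^r atoms:
  Path: 155;  Edge: 155^2 = 24025;  Reach: 155^3 = 3723875
Total ground atoms: 155 + 24025 + 3723875 = 3748055.

3748055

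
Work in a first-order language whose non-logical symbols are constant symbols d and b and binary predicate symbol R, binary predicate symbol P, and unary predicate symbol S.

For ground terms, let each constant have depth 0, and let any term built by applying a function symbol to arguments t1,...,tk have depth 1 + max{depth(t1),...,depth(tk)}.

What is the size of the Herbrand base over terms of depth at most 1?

First count ground terms of depth ≤ 1.
With no function symbols every ground term is a constant, so there are exactly 2 ground terms at every depth bound.
N_0 = 2
N_1 = 2
So |H| = 2.
For each predicate symbol, the number of ground atoms is |H| raised to its arity; summing:
  R: 2^2 = 4;  P: 2^2 = 4;  S: 2
Total ground atoms: 4 + 4 + 2 = 10.

10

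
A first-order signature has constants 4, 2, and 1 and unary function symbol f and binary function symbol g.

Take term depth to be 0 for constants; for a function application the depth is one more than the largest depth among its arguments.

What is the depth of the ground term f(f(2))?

2

depth(f(2)) = 1 + depth(2) = 1 + 0 = 1
depth(f(f(2))) = 1 + depth(f(2)) = 1 + 1 = 2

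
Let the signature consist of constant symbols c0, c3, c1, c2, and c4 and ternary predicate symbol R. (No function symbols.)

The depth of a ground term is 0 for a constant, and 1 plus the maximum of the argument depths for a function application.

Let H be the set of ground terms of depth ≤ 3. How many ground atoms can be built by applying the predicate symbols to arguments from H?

125

First count ground terms of depth ≤ 3.
With no function symbols every ground term is a constant, so there are exactly 5 ground terms at every depth bound.
N_0 = 5
N_1 = 5
N_2 = 5
N_3 = 5
Explicitly: c0, c3, c1, c2, c4.
So |H| = 5.
A ground atom is a predicate applied to a tuple of terms from H, so the count is the sum over predicates of |H|^arity:
  R: 5^3 = 125
Total ground atoms: 125.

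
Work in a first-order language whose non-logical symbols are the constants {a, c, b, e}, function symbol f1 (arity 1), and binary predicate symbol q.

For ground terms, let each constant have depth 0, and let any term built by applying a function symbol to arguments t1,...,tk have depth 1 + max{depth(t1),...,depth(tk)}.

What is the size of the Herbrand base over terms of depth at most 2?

First count ground terms of depth ≤ 2.
Write N_k for the number of ground terms of depth ≤ k. A term of depth ≤ k is either a constant or a function symbol applied to arguments of depth ≤ k−1, so N_k = 4 + N_{k-1}.
N_0 = 4
N_1 = 4 + 4 = 8
N_2 = 4 + 8 = 12
Explicitly: a, c, b, e, f1(a), f1(c), f1(b), f1(e), f1(f1(a)), f1(f1(c)), f1(f1(b)), f1(f1(e)).
So |H| = 12.
Each predicate of arity r yields |H|^r ground atoms (one per choice of an r-tuple from H):
  q: 12^2 = 144
Total ground atoms: 144.

144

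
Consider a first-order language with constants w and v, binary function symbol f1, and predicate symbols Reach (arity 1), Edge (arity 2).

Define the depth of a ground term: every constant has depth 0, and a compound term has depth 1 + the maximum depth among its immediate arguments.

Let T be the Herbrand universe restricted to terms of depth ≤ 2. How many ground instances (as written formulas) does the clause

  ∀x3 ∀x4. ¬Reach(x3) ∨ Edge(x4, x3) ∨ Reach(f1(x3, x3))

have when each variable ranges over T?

1444

Ground terms of depth ≤ 2:
  Let N_k = |{terms of depth ≤ k}|. Then N_0 = 2 and N_k = 2 + N_{k-1}^2 for k ≥ 1 (one summand per function symbol, arity giving the exponent).
  N_0 = 2
  N_1 = 2 + 2^2 = 6
  N_2 = 2 + 6^2 = 38
So there are 38 ground terms available for substitution.
There are 2 variables to instantiate (x3, x4), each occurring in at least one literal, so different choices give different ground instances.
Number of ground instances = 38^2 = 1444.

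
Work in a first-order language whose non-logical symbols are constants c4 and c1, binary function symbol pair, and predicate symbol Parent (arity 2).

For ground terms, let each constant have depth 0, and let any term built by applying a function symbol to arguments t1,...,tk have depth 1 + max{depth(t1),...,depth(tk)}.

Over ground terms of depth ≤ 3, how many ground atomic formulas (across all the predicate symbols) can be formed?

First count ground terms of depth ≤ 3.
Let N_k count ground terms of depth at most k. Each non-constant term of depth ≤ k is some function symbol applied to depth-≤(k−1) arguments, giving N_k = 2 + N_{k-1}^2.
N_0 = 2
N_1 = 2 + 2^2 = 6
N_2 = 2 + 6^2 = 38
N_3 = 2 + 38^2 = 1446
So |H| = 1446.
A ground atom is a predicate applied to a tuple of terms from H, so the count is the sum over predicates of |H|^arity:
  Parent: 1446^2 = 2090916
Total ground atoms: 2090916.

2090916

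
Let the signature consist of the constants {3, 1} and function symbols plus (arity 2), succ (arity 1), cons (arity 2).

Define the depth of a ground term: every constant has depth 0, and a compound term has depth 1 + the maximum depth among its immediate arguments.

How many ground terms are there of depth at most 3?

Let N_k = |{terms of depth ≤ k}|. Then N_0 = 2 and N_k = 2 + N_{k-1}^2 + N_{k-1} + N_{k-1}^2 for k ≥ 1 (one summand per function symbol, arity giving the exponent).
N_0 = 2
N_1 = 2 + 2^2 + 2 + 2^2 = 12
N_2 = 2 + 12^2 + 12 + 12^2 = 302
N_3 = 2 + 302^2 + 302 + 302^2 = 182712

182712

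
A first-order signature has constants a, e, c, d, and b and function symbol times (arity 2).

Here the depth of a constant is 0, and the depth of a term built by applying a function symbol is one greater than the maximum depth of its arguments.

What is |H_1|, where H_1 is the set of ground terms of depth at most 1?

30

Count level by level. With function symbols times/2, the terms of depth ≤ k are the 5 constants together with each function applied to depth-≤(k−1) tuples, so N_k = 5 + N_{k-1}^2.
N_0 = 5
N_1 = 5 + 5^2 = 30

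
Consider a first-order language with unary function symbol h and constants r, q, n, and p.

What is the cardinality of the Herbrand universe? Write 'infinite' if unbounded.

The signature has at least one function symbol (h, arity 1) and at least one constant (r).
Iterating h gives infinitely many distinct ground terms: r, h(r), h(h(r)), ...
So the Herbrand universe is infinite.

infinite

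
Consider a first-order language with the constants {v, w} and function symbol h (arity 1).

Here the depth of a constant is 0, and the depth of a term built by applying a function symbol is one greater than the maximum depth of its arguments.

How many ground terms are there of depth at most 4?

Write N_k for the number of ground terms of depth ≤ k. A term of depth ≤ k is either a constant or a function symbol applied to arguments of depth ≤ k−1, so N_k = 2 + N_{k-1}.
N_0 = 2
N_1 = 2 + 2 = 4
N_2 = 2 + 4 = 6
N_3 = 2 + 6 = 8
N_4 = 2 + 8 = 10
Explicitly: v, w, h(v), h(w), h(h(v)), h(h(w)), h(h(h(v))), h(h(h(w))), h(h(h(h(v)))), h(h(h(h(w)))).

10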